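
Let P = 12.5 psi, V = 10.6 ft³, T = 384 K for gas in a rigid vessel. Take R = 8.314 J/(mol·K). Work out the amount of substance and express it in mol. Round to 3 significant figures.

From the ideal-gas law: n = PV/(RT).
P = 12.5 psi = 86184 Pa; V = 10.6 ft³ = 0.3002 m³; T = 384 K; R = 8.314 J/(mol·K).
n = 8.103 mol

8.10 mol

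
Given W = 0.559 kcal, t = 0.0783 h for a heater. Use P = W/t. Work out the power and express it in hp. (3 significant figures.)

Directly: P = W/t.
W = 0.559 kcal = 2339 J; t = 0.0783 h = 281.9 s.
P = 8.297 W
8.297 W × (1 hp / 745.7 W) = 0.01113 hp

0.0111 hp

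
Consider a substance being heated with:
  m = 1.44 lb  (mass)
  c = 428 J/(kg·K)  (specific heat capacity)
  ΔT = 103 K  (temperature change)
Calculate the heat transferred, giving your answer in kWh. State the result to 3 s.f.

Q is given directly by: Q = mcΔT.
m = 1.44 lb = 0.6532 kg; c = 428 J/(kg·K); ΔT = 103 K.
Q = 28794 J  (the unit combination reduces to kg·m²/s² = J)
28794 J × (1 kWh / 3.600×10^6 J) = 0.007998 kWh

0.00800 kWh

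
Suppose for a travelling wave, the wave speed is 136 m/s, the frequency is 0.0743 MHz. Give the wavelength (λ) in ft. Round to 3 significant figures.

0.00601 ft

Rearranging: λ = v/f.
v = 136 m/s; f = 0.0743 MHz = 74300 Hz.
λ = 0.001830 m
0.001830 m × (1 ft / 0.3048 m) = 0.006005 ft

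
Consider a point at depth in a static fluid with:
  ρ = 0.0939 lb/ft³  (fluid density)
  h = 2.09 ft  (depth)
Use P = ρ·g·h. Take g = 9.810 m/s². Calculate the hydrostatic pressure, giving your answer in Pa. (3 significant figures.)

P is given directly by: P = ρgh.
ρ = 0.0939 lb/ft³ = 1.504 kg/m³; h = 2.09 ft = 0.6370 m; g = 9.810 m/s².
P = 9.400 Pa

9.40 Pa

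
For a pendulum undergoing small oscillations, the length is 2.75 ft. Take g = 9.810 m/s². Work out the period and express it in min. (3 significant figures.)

0.0306 min

Directly: T = 2π√(L/g).
L = 2.75 ft = 0.8382 m; g = 9.810 m/s².
T = 1.837 s
1.837 s × (1 min / 60.00 s) = 0.03061 min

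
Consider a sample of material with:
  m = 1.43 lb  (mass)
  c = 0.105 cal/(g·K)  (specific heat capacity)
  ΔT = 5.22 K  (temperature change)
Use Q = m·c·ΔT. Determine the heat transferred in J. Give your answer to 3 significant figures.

Q is given directly by: Q = mcΔT.
m = 1.43 lb = 0.6486 kg; c = 0.105 cal/(g·K) = 439.3 J/(kg·K); ΔT = 5.22 K.
Q = 1487 J

1490 J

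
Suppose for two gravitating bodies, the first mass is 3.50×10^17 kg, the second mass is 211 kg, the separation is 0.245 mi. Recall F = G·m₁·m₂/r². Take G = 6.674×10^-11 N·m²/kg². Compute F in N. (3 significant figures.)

Directly: F = Gm₁m₂/r².
m₁ = 3.50×10^17 kg; m₂ = 211 kg; r = 0.245 mi = 394.3 m; G = 6.674×10^-11 N·m²/kg².
F = 31703 N

31700 N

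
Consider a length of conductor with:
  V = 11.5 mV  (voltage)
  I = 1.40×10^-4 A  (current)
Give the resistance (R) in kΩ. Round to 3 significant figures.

Rearranging: R = V/I.
V = 11.5 mV = 0.01150 V; I = 1.40×10^-4 A.
R = 82.14 Ω
82.14 Ω × (1 kΩ / 1000 Ω) = 0.08214 kΩ

0.0821 kΩ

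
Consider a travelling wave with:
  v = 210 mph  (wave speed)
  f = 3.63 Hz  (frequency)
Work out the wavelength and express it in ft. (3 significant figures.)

84.8 ft

Rearranging: λ = v/f.
v = 210 mph = 93.88 m/s; f = 3.63 Hz.
λ = 25.86 m
25.86 m × (1 ft / 0.3048 m) = 84.85 ft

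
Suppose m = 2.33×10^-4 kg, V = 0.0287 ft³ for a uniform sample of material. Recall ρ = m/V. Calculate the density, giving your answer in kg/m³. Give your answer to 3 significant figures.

ρ is given directly by: ρ = m/V.
m = 2.33×10^-4 kg; V = 0.0287 ft³ = 8.127×10^-4 m³.
ρ = 0.2867 kg/m³

0.287 kg/m³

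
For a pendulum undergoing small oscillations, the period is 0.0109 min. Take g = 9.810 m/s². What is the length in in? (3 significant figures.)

4.18 in

Rearranging: L = g·(T/2π)².
T = 0.0109 min = 0.6540 s; g = 9.810 m/s².
L = 0.1063 m
0.1063 m × (1 in / 0.02540 m) = 4.184 in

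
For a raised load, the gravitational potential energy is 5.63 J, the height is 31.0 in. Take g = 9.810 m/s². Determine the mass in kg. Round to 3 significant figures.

Rearranging PE = m·g·h for m: m = PE/(g·h).
PE = 5.63 J; h = 31.0 in = 0.7874 m; g = 9.810 m/s².
m = 0.7289 kg

0.729 kg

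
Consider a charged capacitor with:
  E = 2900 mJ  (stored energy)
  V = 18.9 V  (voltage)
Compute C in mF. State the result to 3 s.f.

16.2 mF

Solving E = ½C·V² for C: C = 2E/V².
E = 2900 mJ = 2.900 J; V = 18.9 V.
C = 0.01624 F
0.01624 F × (1 mF / 0.001000 F) = 16.24 mF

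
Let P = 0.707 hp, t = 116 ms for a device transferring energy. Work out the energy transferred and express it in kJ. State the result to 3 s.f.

0.0612 kJ

Solving P = W/t for W: W = P·t.
P = 0.707 hp = 527.2 W; t = 116 ms = 0.1160 s.
W = 61.16 J
61.16 J × (1 kJ / 1000 J) = 0.06116 kJ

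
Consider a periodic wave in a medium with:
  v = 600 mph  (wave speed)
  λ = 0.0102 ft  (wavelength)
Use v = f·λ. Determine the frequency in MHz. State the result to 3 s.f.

0.0863 MHz

Rearranging: f = v/λ.
v = 600 mph = 268.2 m/s; λ = 0.0102 ft = 0.003109 m.
f = 86275 Hz
86275 Hz × (1 MHz / 1.000×10^6 Hz) = 0.08627 MHz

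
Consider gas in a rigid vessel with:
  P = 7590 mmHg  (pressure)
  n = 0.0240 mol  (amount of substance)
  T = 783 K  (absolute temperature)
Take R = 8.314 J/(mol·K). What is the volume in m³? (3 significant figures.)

1.54×10^-4 m³

Solving PV = nRT for V: V = nRT/P.
P = 7590 mmHg = 1.012×10^6 Pa; n = 0.0240 mol; T = 783 K; R = 8.314 J/(mol·K).
V = 1.544×10^-4 m³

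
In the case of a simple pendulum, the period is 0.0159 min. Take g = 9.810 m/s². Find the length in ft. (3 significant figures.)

0.742 ft

Rearranging T = 2π√(L/g) for L: L = g·(T/2π)².
T = 0.0159 min = 0.9540 s; g = 9.810 m/s².
L = 0.2262 m
0.2262 m × (1 ft / 0.3048 m) = 0.7420 ft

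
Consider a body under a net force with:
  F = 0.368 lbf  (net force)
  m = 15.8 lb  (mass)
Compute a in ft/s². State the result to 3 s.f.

0.749 ft/s²

Solving F = m·a for a: a = F/m.
F = 0.368 lbf = 1.637 N; m = 15.8 lb = 7.167 kg.
a = 0.2284 m/s²
0.2284 m/s² × (1 ft/s² / 0.3048 m/s²) = 0.7494 ft/s²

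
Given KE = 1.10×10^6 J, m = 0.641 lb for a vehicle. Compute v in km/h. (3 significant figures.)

9900 km/h

Solving KE = ½mv² for v: v = √(2·KE/m).
KE = 1.10×10^6 J; m = 0.641 lb = 0.2908 kg.
v = 2751 m/s
2751 m/s × (1 km/h / 0.2778 m/s) = 9903 km/h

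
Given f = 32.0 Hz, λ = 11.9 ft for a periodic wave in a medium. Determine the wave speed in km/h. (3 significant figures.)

418 km/h

Directly: v = fλ.
f = 32.0 Hz; λ = 11.9 ft = 3.627 m.
v = 116.1 m/s
116.1 m/s × (1 km/h / 0.2778 m/s) = 417.8 km/h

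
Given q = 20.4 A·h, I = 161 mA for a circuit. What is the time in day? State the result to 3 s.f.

Solving q = I·t for t: t = q/I.
q = 20.4 A·h = 73440 C; I = 161 mA = 0.1610 A.
t = 4.561×10^5 s
4.561×10^5 s × (1 day / 86400 s) = 5.280 day

5.28 day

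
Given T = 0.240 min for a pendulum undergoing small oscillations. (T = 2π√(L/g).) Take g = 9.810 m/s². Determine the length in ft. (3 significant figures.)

169 ft

Solving T = 2π√(L/g) for L: L = g·(T/2π)².
T = 0.240 min = 14.40 s; g = 9.810 m/s².
L = 51.53 m
51.53 m × (1 ft / 0.3048 m) = 169.1 ft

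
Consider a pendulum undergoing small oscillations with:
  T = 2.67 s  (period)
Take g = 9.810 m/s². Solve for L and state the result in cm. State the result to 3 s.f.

Rearranging: L = g·(T/2π)².
T = 2.67 s; g = 9.810 m/s².
L = 1.771 m
1.771 m × (1 cm / 0.01000 m) = 177.1 cm

177 cm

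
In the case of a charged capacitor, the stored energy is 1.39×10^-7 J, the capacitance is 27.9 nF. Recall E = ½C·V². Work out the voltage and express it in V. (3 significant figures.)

3.16 V

Rearranging: V = √(2E/C).
E = 1.39×10^-7 J; C = 27.9 nF = 2.790×10^-8 F.
V = 3.157 V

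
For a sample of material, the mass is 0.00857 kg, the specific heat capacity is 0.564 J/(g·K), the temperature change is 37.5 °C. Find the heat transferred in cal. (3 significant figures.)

Directly: Q = mcΔT.
m = 0.00857 kg; c = 0.564 J/(g·K) = 564.0 J/(kg·K); ΔT = 37.5 °C = 37.50 K.
Q = 181.3 J  (the unit combination reduces to kg·m²/s² = J)
181.3 J × (1 cal / 4.184 J) = 43.32 cal

43.3 cal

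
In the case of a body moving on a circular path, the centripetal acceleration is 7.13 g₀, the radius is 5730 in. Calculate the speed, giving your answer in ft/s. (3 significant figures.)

331 ft/s

Rearranging: v = √(a·r).
a = 7.13 g₀ = 69.92 m/s²; r = 5730 in = 145.5 m.
v = 100.9 m/s
100.9 m/s × (1 ft/s / 0.3048 m/s) = 331.0 ft/s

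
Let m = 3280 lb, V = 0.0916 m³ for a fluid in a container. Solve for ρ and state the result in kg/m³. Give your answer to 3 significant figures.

16200 kg/m³

Directly: ρ = m/V.
m = 3280 lb = 1488 kg; V = 0.0916 m³.
ρ = 16242 kg/m³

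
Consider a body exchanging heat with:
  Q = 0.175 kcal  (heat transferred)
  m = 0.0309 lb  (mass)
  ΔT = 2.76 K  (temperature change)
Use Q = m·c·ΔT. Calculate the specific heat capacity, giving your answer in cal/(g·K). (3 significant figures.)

4.52 cal/(g·K)

Rearranging Q = m·c·ΔT for c: c = Q/(m·ΔT).
Q = 0.175 kcal = 732.2 J; m = 0.0309 lb = 0.01402 kg; ΔT = 2.76 K.
c = 18928 J/(kg·K)
18928 J/(kg·K) × (1 cal/(g·K) / 4184 J/(kg·K)) = 4.524 cal/(g·K)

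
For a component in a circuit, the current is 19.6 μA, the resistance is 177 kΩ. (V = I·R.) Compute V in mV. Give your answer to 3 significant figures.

Directly: V = IR.
I = 19.6 μA = 1.960×10^-5 A; R = 177 kΩ = 1.770×10^5 Ω.
V = 3.469 V
3.469 V × (1 mV / 0.001000 V) = 3469 mV

3470 mV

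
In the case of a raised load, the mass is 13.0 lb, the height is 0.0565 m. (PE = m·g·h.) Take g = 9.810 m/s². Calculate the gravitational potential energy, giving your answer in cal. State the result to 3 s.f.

0.781 cal

Directly: PE = mgh.
m = 13.0 lb = 5.897 kg; h = 0.0565 m; g = 9.810 m/s².
PE = 3.268 J
3.268 J × (1 cal / 4.184 J) = 0.7812 cal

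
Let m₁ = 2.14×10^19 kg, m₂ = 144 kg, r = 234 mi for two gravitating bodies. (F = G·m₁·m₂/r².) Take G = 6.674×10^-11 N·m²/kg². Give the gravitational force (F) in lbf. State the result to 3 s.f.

0.326 lbf

Directly: F = Gm₁m₂/r².
m₁ = 2.14×10^19 kg; m₂ = 144 kg; r = 234 mi = 3.766×10^5 m; G = 6.674×10^-11 N·m²/kg².
F = 1.450 N
1.450 N × (1 lbf / 4.448 N) = 0.3260 lbf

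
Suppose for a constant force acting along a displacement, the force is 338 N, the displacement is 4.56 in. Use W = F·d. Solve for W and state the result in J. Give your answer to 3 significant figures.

W is given directly by: W = F·d.
F = 338 N; d = 4.56 in = 0.1158 m.
W = 39.15 J

39.1 J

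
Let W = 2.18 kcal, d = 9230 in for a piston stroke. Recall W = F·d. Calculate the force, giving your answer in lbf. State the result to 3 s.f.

Rearranging: F = W/d.
W = 2.18 kcal = 9121 J; d = 9230 in = 234.4 m.
F = 38.91 N  (the unit combination reduces to kg·m/s² = N)
38.91 N × (1 lbf / 4.448 N) = 8.746 lbf

8.75 lbf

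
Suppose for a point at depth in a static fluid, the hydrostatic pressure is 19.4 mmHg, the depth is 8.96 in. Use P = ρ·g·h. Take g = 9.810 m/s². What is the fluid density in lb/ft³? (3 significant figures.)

Rearranging P = ρ·g·h for ρ: ρ = P/(g·h).
P = 19.4 mmHg = 2586 Pa; h = 8.96 in = 0.2276 m; g = 9.810 m/s².
ρ = 1158 kg/m³
1158 kg/m³ × (1 lb/ft³ / 16.02 kg/m³) = 72.32 lb/ft³

72.3 lb/ft³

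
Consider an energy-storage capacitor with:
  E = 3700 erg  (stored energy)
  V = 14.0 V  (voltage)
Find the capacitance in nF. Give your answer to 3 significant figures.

Rearranging E = ½C·V² for C: C = 2E/V².
E = 3700 erg = 3.700×10^-4 J; V = 14.0 V.
C = 3.776×10^-6 F
3.776×10^-6 F × (1 nF / 1.000×10^-9 F) = 3776 nF

3780 nF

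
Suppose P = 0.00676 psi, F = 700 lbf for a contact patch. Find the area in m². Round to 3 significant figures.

Rearranging: A = F/P.
P = 0.00676 psi = 46.61 Pa; F = 700 lbf = 3114 N.
A = 66.81 m²

66.8 m²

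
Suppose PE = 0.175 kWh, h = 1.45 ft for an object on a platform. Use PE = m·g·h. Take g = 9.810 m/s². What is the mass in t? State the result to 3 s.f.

Rearranging: m = PE/(g·h).
PE = 0.175 kWh = 6.300×10^5 J; h = 1.45 ft = 0.4420 m; g = 9.810 m/s².
m = 1.453×10^5 kg
1.453×10^5 kg × (1 t / 1000 kg) = 145.3 t

145 t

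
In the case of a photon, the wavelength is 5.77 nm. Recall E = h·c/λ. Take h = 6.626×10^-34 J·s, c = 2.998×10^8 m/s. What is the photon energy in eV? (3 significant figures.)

215 eV

Directly: E = hc/λ.
λ = 5.77 nm = 5.770×10^-9 m; h = 6.626×10^-34 J·s; c = 2.998×10^8 m/s.
E = 3.443×10^-17 J
3.443×10^-17 J × (1 eV / 1.602×10^-19 J) = 214.9 eV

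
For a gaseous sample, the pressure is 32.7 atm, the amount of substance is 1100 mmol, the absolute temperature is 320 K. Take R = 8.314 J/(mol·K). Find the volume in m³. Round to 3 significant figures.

From the ideal-gas law: V = nRT/P.
P = 32.7 atm = 3.313×10^6 Pa; n = 1100 mmol = 1.100 mol; T = 320 K; R = 8.314 J/(mol·K).
V = 8.833×10^-4 m³

8.83×10^-4 m³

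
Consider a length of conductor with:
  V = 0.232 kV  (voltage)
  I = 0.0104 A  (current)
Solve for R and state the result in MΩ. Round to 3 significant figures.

Rearranging V = I·R for R: R = V/I.
V = 0.232 kV = 232.0 V; I = 0.0104 A.
R = 22308 Ω
22308 Ω × (1 MΩ / 1.000×10^6 Ω) = 0.02231 MΩ

0.0223 MΩ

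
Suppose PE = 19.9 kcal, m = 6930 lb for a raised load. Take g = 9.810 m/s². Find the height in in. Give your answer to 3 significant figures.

106 in

Solving PE = m·g·h for h: h = PE/(m·g).
PE = 19.9 kcal = 83262 J; m = 6930 lb = 3143 kg; g = 9.810 m/s².
h = 2.700 m
2.700 m × (1 in / 0.02540 m) = 106.3 in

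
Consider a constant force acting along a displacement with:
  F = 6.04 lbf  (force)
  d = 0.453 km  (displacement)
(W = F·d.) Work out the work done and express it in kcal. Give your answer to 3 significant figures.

2.91 kcal

Directly: W = F·d.
F = 6.04 lbf = 26.87 N; d = 0.453 km = 453.0 m.
W = 12171 J
12171 J × (1 kcal / 4184 J) = 2.909 kcal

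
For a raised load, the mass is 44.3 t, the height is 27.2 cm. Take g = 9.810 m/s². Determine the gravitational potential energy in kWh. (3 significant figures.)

Directly: PE = mgh.
m = 44.3 t = 44300 kg; h = 27.2 cm = 0.2720 m; g = 9.810 m/s².
PE = 1.182×10^5 J
1.182×10^5 J × (1 kWh / 3.600×10^6 J) = 0.03284 kWh

0.0328 kWh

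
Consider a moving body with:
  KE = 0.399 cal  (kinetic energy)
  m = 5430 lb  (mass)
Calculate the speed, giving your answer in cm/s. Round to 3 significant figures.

Rearranging KE = ½mv² for v: v = √(2·KE/m).
KE = 0.399 cal = 1.669 J; m = 5430 lb = 2463 kg.
v = 0.03682 m/s
0.03682 m/s × (1 cm/s / 0.01000 m/s) = 3.682 cm/s

3.68 cm/s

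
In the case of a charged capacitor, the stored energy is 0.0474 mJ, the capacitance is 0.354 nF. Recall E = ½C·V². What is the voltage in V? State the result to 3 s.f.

517 V

Solving E = ½C·V² for V: V = √(2E/C).
E = 0.0474 mJ = 4.740×10^-5 J; C = 0.354 nF = 3.540×10^-10 F.
V = 517.5 V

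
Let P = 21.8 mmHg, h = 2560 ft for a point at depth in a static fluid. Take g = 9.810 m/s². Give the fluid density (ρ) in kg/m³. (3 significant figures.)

Solving P = ρ·g·h for ρ: ρ = P/(g·h).
P = 21.8 mmHg = 2906 Pa; h = 2560 ft = 780.3 m; g = 9.810 m/s².
ρ = 0.3797 kg/m³

0.380 kg/m³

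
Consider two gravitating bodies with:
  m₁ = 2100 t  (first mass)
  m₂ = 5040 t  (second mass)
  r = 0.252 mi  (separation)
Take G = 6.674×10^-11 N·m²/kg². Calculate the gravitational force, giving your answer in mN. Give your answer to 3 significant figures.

Directly: F = Gm₁m₂/r².
m₁ = 2100 t = 2.100×10^6 kg; m₂ = 5040 t = 5.040×10^6 kg; r = 0.252 mi = 405.6 m; G = 6.674×10^-11 N·m²/kg².
F = 0.004295 N  (the unit combination reduces to kg·m/s² = N)
0.004295 N × (1 mN / 0.001000 N) = 4.295 mN

4.29 mN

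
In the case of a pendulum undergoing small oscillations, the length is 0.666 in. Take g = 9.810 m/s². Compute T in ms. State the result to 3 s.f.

261 ms

T is given directly by: T = 2π√(L/g).
L = 0.666 in = 0.01692 m; g = 9.810 m/s².
T = 0.2609 s
0.2609 s × (1 ms / 0.001000 s) = 260.9 ms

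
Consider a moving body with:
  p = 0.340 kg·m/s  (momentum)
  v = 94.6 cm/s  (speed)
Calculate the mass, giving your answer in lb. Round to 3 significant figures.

0.792 lb

Rearranging p = m·v for m: m = p/v.
p = 0.340 kg·m/s; v = 94.6 cm/s = 0.9460 m/s.
m = 0.3594 kg
0.3594 kg × (1 lb / 0.4536 kg) = 0.7924 lb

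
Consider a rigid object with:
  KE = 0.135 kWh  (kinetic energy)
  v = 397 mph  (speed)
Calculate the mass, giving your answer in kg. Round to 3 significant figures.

Rearranging: m = 2·KE/v².
KE = 0.135 kWh = 4.860×10^5 J; v = 397 mph = 177.5 m/s.
m = 30.86 kg

30.9 kg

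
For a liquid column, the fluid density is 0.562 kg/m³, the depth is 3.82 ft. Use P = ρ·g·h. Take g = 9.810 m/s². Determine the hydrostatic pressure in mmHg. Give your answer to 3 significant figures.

Directly: P = ρgh.
ρ = 0.562 kg/m³; h = 3.82 ft = 1.164 m; g = 9.810 m/s².
P = 6.419 Pa
6.419 Pa × (1 mmHg / 133.3 Pa) = 0.04815 mmHg

0.0481 mmHg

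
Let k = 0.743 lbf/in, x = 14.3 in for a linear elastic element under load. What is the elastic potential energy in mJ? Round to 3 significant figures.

U is given directly by: U = ½kx².
k = 0.743 lbf/in = 130.1 N/m; x = 14.3 in = 0.3632 m.
U = 8.583 J
8.583 J × (1 mJ / 0.001000 J) = 8583 mJ

8580 mJ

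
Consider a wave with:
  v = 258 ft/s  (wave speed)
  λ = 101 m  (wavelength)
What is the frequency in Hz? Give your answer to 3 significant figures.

0.779 Hz

Rearranging: f = v/λ.
v = 258 ft/s = 78.64 m/s; λ = 101 m.
f = 0.7786 Hz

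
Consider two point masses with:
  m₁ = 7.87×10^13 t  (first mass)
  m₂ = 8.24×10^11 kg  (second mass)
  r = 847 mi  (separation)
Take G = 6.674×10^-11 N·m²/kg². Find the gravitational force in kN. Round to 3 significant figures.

Directly: F = Gm₁m₂/r².
m₁ = 7.87×10^13 t = 7.870×10^16 kg; m₂ = 8.24×10^11 kg; r = 847 mi = 1.363×10^6 m; G = 6.674×10^-11 N·m²/kg².
F = 2.329×10^6 N
2.329×10^6 N × (1 kN / 1000 N) = 2329 kN

2330 kN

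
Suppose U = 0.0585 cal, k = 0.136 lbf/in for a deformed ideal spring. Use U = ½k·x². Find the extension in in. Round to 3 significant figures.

5.64 in

Rearranging: x = √(2U/k).
U = 0.0585 cal = 0.2448 J; k = 0.136 lbf/in = 23.82 N/m.
x = 0.1434 m
0.1434 m × (1 in / 0.02540 m) = 5.644 in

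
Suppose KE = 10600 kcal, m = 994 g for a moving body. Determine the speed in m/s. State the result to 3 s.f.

9450 m/s

Rearranging: v = √(2·KE/m).
KE = 10600 kcal = 4.435×10^7 J; m = 994 g = 0.9940 kg.
v = 9446 m/s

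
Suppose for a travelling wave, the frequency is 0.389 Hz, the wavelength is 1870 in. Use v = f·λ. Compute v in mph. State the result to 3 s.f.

41.3 mph

Directly: v = fλ.
f = 0.389 Hz; λ = 1870 in = 47.50 m.
v = 18.48 m/s
18.48 m/s × (1 mph / 0.4470 m/s) = 41.33 mph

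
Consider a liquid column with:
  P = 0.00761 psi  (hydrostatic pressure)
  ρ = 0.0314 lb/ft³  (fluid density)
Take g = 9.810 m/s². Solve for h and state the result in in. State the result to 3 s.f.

419 in

Rearranging: h = P/(ρ·g).
P = 0.00761 psi = 52.47 Pa; ρ = 0.0314 lb/ft³ = 0.5030 kg/m³; g = 9.810 m/s².
h = 10.63 m
10.63 m × (1 in / 0.02540 m) = 418.6 in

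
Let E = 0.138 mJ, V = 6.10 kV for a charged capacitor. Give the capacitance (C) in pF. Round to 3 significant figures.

7.42 pF

Rearranging E = ½C·V² for C: C = 2E/V².
E = 0.138 mJ = 1.380×10^-4 J; V = 6.10 kV = 6100 V.
C = 7.417×10^-12 F
7.417×10^-12 F × (1 pF / 1.000×10^-12 F) = 7.417 pF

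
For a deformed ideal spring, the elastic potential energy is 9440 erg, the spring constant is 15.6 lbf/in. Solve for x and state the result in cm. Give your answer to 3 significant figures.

0.0831 cm

Rearranging U = ½k·x² for x: x = √(2U/k).
U = 9440 erg = 9.440×10^-4 J; k = 15.6 lbf/in = 2732 N/m.
x = 8.313×10^-4 m
8.313×10^-4 m × (1 cm / 0.01000 m) = 0.08313 cm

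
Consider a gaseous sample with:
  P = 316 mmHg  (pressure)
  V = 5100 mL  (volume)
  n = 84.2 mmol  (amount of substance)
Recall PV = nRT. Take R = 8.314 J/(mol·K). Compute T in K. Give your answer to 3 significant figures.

From the ideal-gas law: T = PV/(nR).
P = 316 mmHg = 42130 Pa; V = 5100 mL = 0.005100 m³; n = 84.2 mmol = 0.08420 mol; R = 8.314 J/(mol·K).
T = 306.9 K

307 K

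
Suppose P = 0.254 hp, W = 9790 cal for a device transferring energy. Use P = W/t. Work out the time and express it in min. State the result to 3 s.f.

Rearranging: t = W/P.
P = 0.254 hp = 189.4 W; W = 9790 cal = 40961 J.
t = 216.3 s
216.3 s × (1 min / 60.00 s) = 3.604 min

3.60 min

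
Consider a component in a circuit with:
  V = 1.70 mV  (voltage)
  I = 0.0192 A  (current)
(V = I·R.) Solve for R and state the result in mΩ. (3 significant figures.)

88.5 mΩ

From Ohm's law: R = V/I.
V = 1.70 mV = 0.001700 V; I = 0.0192 A.
R = 0.08854 Ω
0.08854 Ω × (1 mΩ / 0.001000 Ω) = 88.54 mΩ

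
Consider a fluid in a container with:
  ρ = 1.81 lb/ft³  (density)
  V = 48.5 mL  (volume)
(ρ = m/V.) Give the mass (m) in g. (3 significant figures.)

1.41 g

Solving ρ = m/V for m: m = ρV.
ρ = 1.81 lb/ft³ = 28.99 kg/m³; V = 48.5 mL = 4.850×10^-5 m³.
m = 0.001406 kg
0.001406 kg × (1 g / 0.001000 kg) = 1.406 g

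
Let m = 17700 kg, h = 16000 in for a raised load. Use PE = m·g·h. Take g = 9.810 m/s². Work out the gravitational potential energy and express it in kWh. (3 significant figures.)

19.6 kWh

Directly: PE = mgh.
m = 17700 kg; h = 16000 in = 406.4 m; g = 9.810 m/s².
PE = 7.057×10^7 J
7.057×10^7 J × (1 kWh / 3.600×10^6 J) = 19.60 kWh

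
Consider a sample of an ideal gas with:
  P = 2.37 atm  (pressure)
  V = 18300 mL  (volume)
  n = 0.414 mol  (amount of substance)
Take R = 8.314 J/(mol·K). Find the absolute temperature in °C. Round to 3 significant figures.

1000 °C

From the ideal-gas law: T = PV/(nR).
P = 2.37 atm = 2.401×10^5 Pa; V = 18300 mL = 0.01830 m³; n = 0.414 mol; R = 8.314 J/(mol·K).
T = 1277 K
1277 K − 273.15 = 1004 °C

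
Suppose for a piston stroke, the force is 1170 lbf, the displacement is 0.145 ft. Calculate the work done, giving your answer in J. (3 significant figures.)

W is given directly by: W = F·d.
F = 1170 lbf = 5204 N; d = 0.145 ft = 0.04420 m.
W = 230.0 J  (the unit combination reduces to kg·m²/s² = J)

230 J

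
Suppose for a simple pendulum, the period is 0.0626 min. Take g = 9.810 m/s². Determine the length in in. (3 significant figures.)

138 in

Rearranging: L = g·(T/2π)².
T = 0.0626 min = 3.756 s; g = 9.810 m/s².
L = 3.506 m
3.506 m × (1 in / 0.02540 m) = 138.0 in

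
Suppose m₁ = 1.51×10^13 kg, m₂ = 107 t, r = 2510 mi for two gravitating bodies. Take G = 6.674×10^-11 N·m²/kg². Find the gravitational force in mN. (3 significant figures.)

0.00661 mN

From Newton's law of gravitation: F = Gm₁m₂/r².
m₁ = 1.51×10^13 kg; m₂ = 107 t = 1.070×10^5 kg; r = 2510 mi = 4.039×10^6 m; G = 6.674×10^-11 N·m²/kg².
F = 6.608×10^-6 N
6.608×10^-6 N × (1 mN / 0.001000 N) = 0.006608 mN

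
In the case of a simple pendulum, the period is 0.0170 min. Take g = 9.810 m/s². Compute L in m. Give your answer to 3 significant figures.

Rearranging: L = g·(T/2π)².
T = 0.0170 min = 1.020 s; g = 9.810 m/s².
L = 0.2585 m

0.259 m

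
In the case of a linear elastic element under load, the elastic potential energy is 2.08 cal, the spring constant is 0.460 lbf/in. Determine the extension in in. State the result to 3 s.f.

Rearranging U = ½k·x² for x: x = √(2U/k).
U = 2.08 cal = 8.703 J; k = 0.460 lbf/in = 80.56 N/m.
x = 0.4648 m
0.4648 m × (1 in / 0.02540 m) = 18.30 in

18.3 in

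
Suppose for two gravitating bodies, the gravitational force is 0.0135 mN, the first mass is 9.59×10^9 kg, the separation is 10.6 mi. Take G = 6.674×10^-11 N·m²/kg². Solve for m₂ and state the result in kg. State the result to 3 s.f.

6140 kg

Rearranging F = G·m₁·m₂/r² for m₂: m₂ = F·r²/(G·m₁).
F = 0.0135 mN = 1.350×10^-5 N; m₁ = 9.59×10^9 kg; r = 10.6 mi = 17059 m; G = 6.674×10^-11 N·m²/kg².
m₂ = 6138 kg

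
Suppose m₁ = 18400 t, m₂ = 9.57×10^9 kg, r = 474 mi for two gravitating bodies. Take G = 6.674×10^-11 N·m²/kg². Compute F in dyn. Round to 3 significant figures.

2.02 dyn

F is given directly by: F = Gm₁m₂/r².
m₁ = 18400 t = 1.840×10^7 kg; m₂ = 9.57×10^9 kg; r = 474 mi = 7.628×10^5 m; G = 6.674×10^-11 N·m²/kg².
F = 2.020×10^-5 N
2.020×10^-5 N × (1 dyn / 1.000×10^-5 N) = 2.020 dyn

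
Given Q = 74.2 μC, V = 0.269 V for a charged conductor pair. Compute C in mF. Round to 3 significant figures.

0.276 mF

Directly: C = Q/V.
Q = 74.2 μC = 7.420×10^-5 C; V = 0.269 V.
C = 2.758×10^-4 F
2.758×10^-4 F × (1 mF / 0.001000 F) = 0.2758 mF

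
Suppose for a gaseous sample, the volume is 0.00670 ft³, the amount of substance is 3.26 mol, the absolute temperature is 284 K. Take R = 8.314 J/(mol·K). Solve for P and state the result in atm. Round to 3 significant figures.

400 atm

Directly: P = nRT/V.
V = 0.00670 ft³ = 1.897×10^-4 m³; n = 3.26 mol; T = 284 K; R = 8.314 J/(mol·K).
P = 4.057×10^7 Pa
4.057×10^7 Pa × (1 atm / 1.013×10^5 Pa) = 400.4 atm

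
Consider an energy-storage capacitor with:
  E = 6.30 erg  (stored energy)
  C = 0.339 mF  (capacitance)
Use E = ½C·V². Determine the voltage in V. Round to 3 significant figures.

0.0610 V

Rearranging E = ½C·V² for V: V = √(2E/C).
E = 6.30 erg = 6.300×10^-7 J; C = 0.339 mF = 3.390×10^-4 F.
V = 0.06097 V  (the unit combination reduces to kg·m²/(A·s³) = V)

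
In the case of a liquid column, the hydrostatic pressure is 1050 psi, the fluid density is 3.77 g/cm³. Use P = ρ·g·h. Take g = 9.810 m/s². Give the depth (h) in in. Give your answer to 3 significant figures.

Rearranging: h = P/(ρ·g).
P = 1050 psi = 7.239×10^6 Pa; ρ = 3.77 g/cm³ = 3770 kg/m³; g = 9.810 m/s².
h = 195.7 m
195.7 m × (1 in / 0.02540 m) = 7707 in

7710 in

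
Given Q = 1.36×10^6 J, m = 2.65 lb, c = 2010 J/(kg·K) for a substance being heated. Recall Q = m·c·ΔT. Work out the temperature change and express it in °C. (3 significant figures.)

Solving Q = m·c·ΔT for ΔT: ΔT = Q/(m·c).
Q = 1.36×10^6 J; m = 2.65 lb = 1.202 kg; c = 2010 J/(kg·K).
ΔT = 562.9 K
Since 1 °C = 1 K, 562.9 °C.

563 °C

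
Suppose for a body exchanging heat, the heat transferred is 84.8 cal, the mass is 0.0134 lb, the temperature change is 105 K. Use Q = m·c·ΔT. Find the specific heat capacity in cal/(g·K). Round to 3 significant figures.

Solving Q = m·c·ΔT for c: c = Q/(m·ΔT).
Q = 84.8 cal = 354.8 J; m = 0.0134 lb = 0.006078 kg; ΔT = 105 K.
c = 555.9 J/(kg·K)
555.9 J/(kg·K) × (1 cal/(g·K) / 4184 J/(kg·K)) = 0.1329 cal/(g·K)

0.133 cal/(g·K)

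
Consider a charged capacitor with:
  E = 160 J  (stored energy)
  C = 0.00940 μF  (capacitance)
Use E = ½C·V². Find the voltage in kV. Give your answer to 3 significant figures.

185 kV

Rearranging: V = √(2E/C).
E = 160 J; C = 0.00940 μF = 9.400×10^-9 F.
V = 1.845×10^5 V
1.845×10^5 V × (1 kV / 1000 V) = 184.5 kV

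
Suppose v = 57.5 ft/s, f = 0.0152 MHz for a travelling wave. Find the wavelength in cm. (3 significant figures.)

Rearranging: λ = v/f.
v = 57.5 ft/s = 17.53 m/s; f = 0.0152 MHz = 15200 Hz.
λ = 0.001153 m
0.001153 m × (1 cm / 0.01000 m) = 0.1153 cm

0.115 cm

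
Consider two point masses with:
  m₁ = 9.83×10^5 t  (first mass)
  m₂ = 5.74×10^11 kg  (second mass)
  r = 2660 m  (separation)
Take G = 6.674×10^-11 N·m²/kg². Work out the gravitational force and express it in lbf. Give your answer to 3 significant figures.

Directly: F = Gm₁m₂/r².
m₁ = 9.83×10^5 t = 9.830×10^8 kg; m₂ = 5.74×10^11 kg; r = 2660 m; G = 6.674×10^-11 N·m²/kg².
F = 5322 N
5322 N × (1 lbf / 4.448 N) = 1196 lbf

1200 lbf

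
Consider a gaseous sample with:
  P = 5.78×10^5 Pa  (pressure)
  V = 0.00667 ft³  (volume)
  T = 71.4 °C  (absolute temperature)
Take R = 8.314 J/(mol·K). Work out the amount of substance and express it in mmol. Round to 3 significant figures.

Rearranging PV = nRT for n: n = PV/(RT).
P = 5.78×10^5 Pa; V = 0.00667 ft³ = 1.889×10^-4 m³; T = 71.4 °C = 344.5 K; R = 8.314 J/(mol·K).
n = 0.03811 mol
0.03811 mol × (1 mmol / 0.001000 mol) = 38.11 mmol

38.1 mmol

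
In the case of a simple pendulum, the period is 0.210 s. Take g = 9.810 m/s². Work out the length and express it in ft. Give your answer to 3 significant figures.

Rearranging: L = g·(T/2π)².
T = 0.210 s; g = 9.810 m/s².
L = 0.01096 m
0.01096 m × (1 ft / 0.3048 m) = 0.03595 ft

0.0360 ft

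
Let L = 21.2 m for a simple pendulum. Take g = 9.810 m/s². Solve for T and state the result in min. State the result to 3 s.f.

T is given directly by: T = 2π√(L/g).
L = 21.2 m; g = 9.810 m/s².
T = 9.237 s
9.237 s × (1 min / 60.00 s) = 0.1539 min

0.154 min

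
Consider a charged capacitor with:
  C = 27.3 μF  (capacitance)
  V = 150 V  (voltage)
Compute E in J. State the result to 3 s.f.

E is given directly by: E = ½CV².
C = 27.3 μF = 2.730×10^-5 F; V = 150 V.
E = 0.3071 J  (the unit combination reduces to kg·m²/s² = J)

0.307 J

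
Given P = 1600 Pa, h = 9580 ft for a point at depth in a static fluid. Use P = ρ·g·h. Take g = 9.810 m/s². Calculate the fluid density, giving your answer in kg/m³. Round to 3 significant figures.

Solving P = ρ·g·h for ρ: ρ = P/(g·h).
P = 1600 Pa; h = 9580 ft = 2920 m; g = 9.810 m/s².
ρ = 0.05586 kg/m³

0.0559 kg/m³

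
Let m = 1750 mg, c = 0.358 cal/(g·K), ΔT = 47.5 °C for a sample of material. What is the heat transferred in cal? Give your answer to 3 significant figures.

Q is given directly by: Q = mcΔT.
m = 1750 mg = 0.001750 kg; c = 0.358 cal/(g·K) = 1498 J/(kg·K); ΔT = 47.5 °C = 47.50 K.
Q = 124.5 J
124.5 J × (1 cal / 4.184 J) = 29.76 cal

29.8 cal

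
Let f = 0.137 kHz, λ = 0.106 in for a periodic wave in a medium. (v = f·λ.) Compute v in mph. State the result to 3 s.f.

v is given directly by: v = fλ.
f = 0.137 kHz = 137.0 Hz; λ = 0.106 in = 0.002692 m.
v = 0.3689 m/s
0.3689 m/s × (1 mph / 0.4470 m/s) = 0.8251 mph

0.825 mph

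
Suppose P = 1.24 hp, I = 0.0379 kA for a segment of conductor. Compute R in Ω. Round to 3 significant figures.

0.644 Ω

Rearranging P = I²R for R: R = P/I².
P = 1.24 hp = 924.7 W; I = 0.0379 kA = 37.90 A.
R = 0.6437 Ω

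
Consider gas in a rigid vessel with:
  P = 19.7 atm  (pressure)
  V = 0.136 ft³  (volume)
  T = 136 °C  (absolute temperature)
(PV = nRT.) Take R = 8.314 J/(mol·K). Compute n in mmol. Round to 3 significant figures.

2260 mmol

Rearranging: n = PV/(RT).
P = 19.7 atm = 1.996×10^6 Pa; V = 0.136 ft³ = 0.003851 m³; T = 136 °C = 409.1 K; R = 8.314 J/(mol·K).
n = 2.260 mol
2.260 mol × (1 mmol / 0.001000 mol) = 2260 mmol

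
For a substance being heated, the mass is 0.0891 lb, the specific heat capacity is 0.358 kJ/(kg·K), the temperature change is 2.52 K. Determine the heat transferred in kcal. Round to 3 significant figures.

Directly: Q = mcΔT.
m = 0.0891 lb = 0.04042 kg; c = 0.358 kJ/(kg·K) = 358.0 J/(kg·K); ΔT = 2.52 K.
Q = 36.46 J  (the unit combination reduces to kg·m²/s² = J)
36.46 J × (1 kcal / 4184 J) = 0.008714 kcal

0.00871 kcal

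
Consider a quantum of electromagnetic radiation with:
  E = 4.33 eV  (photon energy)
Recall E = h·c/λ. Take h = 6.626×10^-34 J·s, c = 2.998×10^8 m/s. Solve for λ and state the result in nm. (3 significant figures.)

Solving E = h·c/λ for λ: λ = hc/E.
E = 4.33 eV = 6.937×10^-19 J; h = 6.626×10^-34 J·s; c = 2.998×10^8 m/s.
λ = 2.863×10^-7 m
2.863×10^-7 m × (1 nm / 1.000×10^-9 m) = 286.3 nm

286 nm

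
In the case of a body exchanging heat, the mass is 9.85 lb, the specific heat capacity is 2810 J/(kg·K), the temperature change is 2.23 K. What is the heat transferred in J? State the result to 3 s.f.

Directly: Q = mcΔT.
m = 9.85 lb = 4.468 kg; c = 2810 J/(kg·K); ΔT = 2.23 K.
Q = 27997 J  (the unit combination reduces to kg·m²/s² = J)

28000 J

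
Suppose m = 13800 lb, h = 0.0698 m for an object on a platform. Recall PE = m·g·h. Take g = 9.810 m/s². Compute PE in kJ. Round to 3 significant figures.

4.29 kJ

PE is given directly by: PE = mgh.
m = 13800 lb = 6260 kg; h = 0.0698 m; g = 9.810 m/s².
PE = 4286 J
4286 J × (1 kJ / 1000 J) = 4.286 kJ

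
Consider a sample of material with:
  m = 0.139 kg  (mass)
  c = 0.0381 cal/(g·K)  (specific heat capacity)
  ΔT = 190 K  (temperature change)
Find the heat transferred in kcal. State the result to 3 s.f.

Q is given directly by: Q = mcΔT.
m = 0.139 kg; c = 0.0381 cal/(g·K) = 159.4 J/(kg·K); ΔT = 190 K.
Q = 4210 J
4210 J × (1 kcal / 4184 J) = 1.006 kcal

1.01 kcal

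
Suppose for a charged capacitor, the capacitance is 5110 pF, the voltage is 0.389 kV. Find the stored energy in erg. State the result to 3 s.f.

E is given directly by: E = ½CV².
C = 5110 pF = 5.110×10^-9 F; V = 0.389 kV = 389.0 V.
E = 3.866×10^-4 J  (the unit combination reduces to kg·m²/s² = J)
3.866×10^-4 J × (1 erg / 1.000×10^-7 J) = 3866 erg

3870 erg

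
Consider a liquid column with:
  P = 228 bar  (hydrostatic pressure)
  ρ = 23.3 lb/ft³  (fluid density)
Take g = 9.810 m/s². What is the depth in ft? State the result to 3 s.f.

Rearranging P = ρ·g·h for h: h = P/(ρ·g).
P = 228 bar = 2.280×10^7 Pa; ρ = 23.3 lb/ft³ = 373.2 kg/m³; g = 9.810 m/s².
h = 6227 m
6227 m × (1 ft / 0.3048 m) = 20430 ft

20400 ft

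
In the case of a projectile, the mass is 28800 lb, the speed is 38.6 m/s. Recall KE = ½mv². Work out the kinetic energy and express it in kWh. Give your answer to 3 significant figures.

2.70 kWh

Directly: KE = ½mv².
m = 28800 lb = 13063 kg; v = 38.6 m/s.
KE = 9.732×10^6 J  (the unit combination reduces to kg·m²/s² = J)
9.732×10^6 J × (1 kWh / 3.600×10^6 J) = 2.703 kWh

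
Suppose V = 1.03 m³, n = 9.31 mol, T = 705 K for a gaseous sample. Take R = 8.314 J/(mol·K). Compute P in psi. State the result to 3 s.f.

From the ideal-gas law: P = nRT/V.
V = 1.03 m³; n = 9.31 mol; T = 705 K; R = 8.314 J/(mol·K).
P = 52980 Pa
52980 Pa × (1 psi / 6895 Pa) = 7.684 psi

7.68 psi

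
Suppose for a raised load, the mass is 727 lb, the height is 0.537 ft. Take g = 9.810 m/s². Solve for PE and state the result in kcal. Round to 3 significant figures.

0.127 kcal

PE is given directly by: PE = mgh.
m = 727 lb = 329.8 kg; h = 0.537 ft = 0.1637 m; g = 9.810 m/s².
PE = 529.5 J  (the unit combination reduces to kg·m²/s² = J)
529.5 J × (1 kcal / 4184 J) = 0.1266 kcal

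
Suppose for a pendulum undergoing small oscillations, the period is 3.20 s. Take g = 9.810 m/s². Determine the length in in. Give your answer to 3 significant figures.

100 in

Solving T = 2π√(L/g) for L: L = g·(T/2π)².
T = 3.20 s; g = 9.810 m/s².
L = 2.545 m
2.545 m × (1 in / 0.02540 m) = 100.2 in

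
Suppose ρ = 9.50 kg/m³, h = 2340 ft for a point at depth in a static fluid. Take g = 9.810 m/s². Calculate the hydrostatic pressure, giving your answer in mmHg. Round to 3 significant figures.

P is given directly by: P = ρgh.
ρ = 9.50 kg/m³; h = 2340 ft = 713.2 m; g = 9.810 m/s².
P = 66470 Pa
66470 Pa × (1 mmHg / 133.3 Pa) = 498.6 mmHg

499 mmHg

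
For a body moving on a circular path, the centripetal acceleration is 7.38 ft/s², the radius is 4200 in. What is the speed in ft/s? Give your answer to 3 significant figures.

Rearranging a = v²/r for v: v = √(a·r).
a = 7.38 ft/s² = 2.249 m/s²; r = 4200 in = 106.7 m.
v = 15.49 m/s
15.49 m/s × (1 ft/s / 0.3048 m/s) = 50.82 ft/s

50.8 ft/s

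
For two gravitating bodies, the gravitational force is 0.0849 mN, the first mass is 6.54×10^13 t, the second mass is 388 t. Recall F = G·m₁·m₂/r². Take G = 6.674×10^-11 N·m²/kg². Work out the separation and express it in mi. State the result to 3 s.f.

87800 mi

From Newton's law of gravitation: r = √(G·m₁m₂/F).
F = 0.0849 mN = 8.490×10^-5 N; m₁ = 6.54×10^13 t = 6.540×10^16 kg; m₂ = 388 t = 3.880×10^5 kg; G = 6.674×10^-11 N·m²/kg².
r = 1.412×10^8 m
1.412×10^8 m × (1 mi / 1609 m) = 87760 mi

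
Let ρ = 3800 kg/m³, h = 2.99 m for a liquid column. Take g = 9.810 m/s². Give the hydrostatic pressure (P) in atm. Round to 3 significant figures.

Directly: P = ρgh.
ρ = 3800 kg/m³; h = 2.99 m; g = 9.810 m/s².
P = 1.115×10^5 Pa  (the unit combination reduces to kg/(m·s²) = Pa)
1.115×10^5 Pa × (1 atm / 1.013×10^5 Pa) = 1.100 atm

1.10 atm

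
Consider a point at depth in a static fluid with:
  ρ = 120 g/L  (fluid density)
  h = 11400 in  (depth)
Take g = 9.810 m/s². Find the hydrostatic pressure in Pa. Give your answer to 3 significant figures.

3.41×10^5 Pa

P is given directly by: P = ρgh.
ρ = 120 g/L = 120.0 kg/m³; h = 11400 in = 289.6 m; g = 9.810 m/s².
P = 3.409×10^5 Pa  (the unit combination reduces to kg/(m·s²) = Pa)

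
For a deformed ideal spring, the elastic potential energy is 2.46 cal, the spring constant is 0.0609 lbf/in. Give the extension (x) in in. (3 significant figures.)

54.7 in

Rearranging U = ½k·x² for x: x = √(2U/k).
U = 2.46 cal = 10.29 J; k = 0.0609 lbf/in = 10.67 N/m.
x = 1.389 m
1.389 m × (1 in / 0.02540 m) = 54.70 in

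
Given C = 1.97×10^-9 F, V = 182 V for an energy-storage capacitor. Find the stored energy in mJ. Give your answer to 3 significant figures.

0.0326 mJ

E is given directly by: E = ½CV².
C = 1.97×10^-9 F; V = 182 V.
E = 3.263×10^-5 J
3.263×10^-5 J × (1 mJ / 0.001000 J) = 0.03263 mJ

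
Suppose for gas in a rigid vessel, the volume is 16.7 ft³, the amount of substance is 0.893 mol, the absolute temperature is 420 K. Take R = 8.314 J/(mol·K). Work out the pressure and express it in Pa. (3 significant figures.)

P is given directly by: P = nRT/V.
V = 16.7 ft³ = 0.4729 m³; n = 0.893 mol; T = 420 K; R = 8.314 J/(mol·K).
P = 6594 Pa

6590 Pa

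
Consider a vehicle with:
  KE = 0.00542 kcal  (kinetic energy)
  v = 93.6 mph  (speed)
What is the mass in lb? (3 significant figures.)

Solving KE = ½mv² for m: m = 2·KE/v².
KE = 0.00542 kcal = 22.68 J; v = 93.6 mph = 41.84 m/s.
m = 0.02590 kg
0.02590 kg × (1 lb / 0.4536 kg) = 0.05711 lb

0.0571 lb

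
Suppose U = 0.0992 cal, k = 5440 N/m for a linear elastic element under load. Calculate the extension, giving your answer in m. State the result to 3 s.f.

0.0124 m

Rearranging: x = √(2U/k).
U = 0.0992 cal = 0.4151 J; k = 5440 N/m.
x = 0.01235 m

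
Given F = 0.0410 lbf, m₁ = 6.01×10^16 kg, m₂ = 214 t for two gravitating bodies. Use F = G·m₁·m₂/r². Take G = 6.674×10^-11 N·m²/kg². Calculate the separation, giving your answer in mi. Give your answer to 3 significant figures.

Rearranging: r = √(G·m₁m₂/F).
F = 0.0410 lbf = 0.1824 N; m₁ = 6.01×10^16 kg; m₂ = 214 t = 2.140×10^5 kg; G = 6.674×10^-11 N·m²/kg².
r = 2.169×10^6 m
2.169×10^6 m × (1 mi / 1609 m) = 1348 mi

1350 mi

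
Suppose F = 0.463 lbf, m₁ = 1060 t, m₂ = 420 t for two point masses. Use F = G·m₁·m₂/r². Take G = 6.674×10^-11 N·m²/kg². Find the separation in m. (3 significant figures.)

3.80 m

Rearranging: r = √(G·m₁m₂/F).
F = 0.463 lbf = 2.060 N; m₁ = 1060 t = 1.060×10^6 kg; m₂ = 420 t = 4.200×10^5 kg; G = 6.674×10^-11 N·m²/kg².
r = 3.798 m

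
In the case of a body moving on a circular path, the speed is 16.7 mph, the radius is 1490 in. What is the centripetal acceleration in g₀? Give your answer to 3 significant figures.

0.150 g₀

Directly: a = v²/r.
v = 16.7 mph = 7.466 m/s; r = 1490 in = 37.85 m.
a = 1.473 m/s²
1.473 m/s² × (1 g₀ / 9.807 m/s²) = 0.1502 g₀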